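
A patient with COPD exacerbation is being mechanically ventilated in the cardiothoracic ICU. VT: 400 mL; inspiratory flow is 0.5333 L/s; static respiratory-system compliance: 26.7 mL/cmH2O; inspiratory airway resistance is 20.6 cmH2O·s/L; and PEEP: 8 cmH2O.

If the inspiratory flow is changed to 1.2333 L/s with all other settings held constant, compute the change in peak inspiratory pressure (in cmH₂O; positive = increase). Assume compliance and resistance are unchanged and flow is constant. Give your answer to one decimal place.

PIP = Vt/C + R·V̇ + PEEP (constant-flow equation of motion).
Only the resistive term changes: ΔPIP = R × ΔV̇ = 20.6 × (1.2333 − 0.5333) = 20.6 × 0.7 = 14.42 cmH2O.

14.4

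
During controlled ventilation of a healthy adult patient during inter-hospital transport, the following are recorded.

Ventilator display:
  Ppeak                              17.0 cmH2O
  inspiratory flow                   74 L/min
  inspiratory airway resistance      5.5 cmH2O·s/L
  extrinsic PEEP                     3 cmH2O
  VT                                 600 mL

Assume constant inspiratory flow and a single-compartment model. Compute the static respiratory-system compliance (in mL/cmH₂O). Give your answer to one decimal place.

Flow: 74 L/min ÷ 60 = 1.2333 L/s.
Equation of motion (constant flow): PIP = Vt/C + R·V̇ + PEEP.
Vt/C = PIP − R·V̇ − PEEP = 17.0 − 5.5×1.2333 − 3 = 17.0 − 6.783 − 3 = 7.217 cmH2O.
C = Vt / 7.217 = 600 / 7.217 = 83.137 mL/cmH2O.

83.1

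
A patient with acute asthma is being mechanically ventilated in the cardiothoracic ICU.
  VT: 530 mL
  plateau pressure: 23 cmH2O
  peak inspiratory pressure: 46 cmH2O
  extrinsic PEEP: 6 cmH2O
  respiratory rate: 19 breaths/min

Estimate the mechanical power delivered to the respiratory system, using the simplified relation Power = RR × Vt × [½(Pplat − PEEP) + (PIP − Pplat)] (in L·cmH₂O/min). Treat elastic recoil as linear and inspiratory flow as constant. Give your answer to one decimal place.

Per-breath work = Vt × [½(Pplat−PEEP) + (PIP−Pplat)] = 0.530 × [0.5×17.0 + 23.0] = 0.530 × 31.5 = 16.695 L·cmH2O.
Power = 19 × 16.695 = 317.21 L·cmH2O/min.

317.2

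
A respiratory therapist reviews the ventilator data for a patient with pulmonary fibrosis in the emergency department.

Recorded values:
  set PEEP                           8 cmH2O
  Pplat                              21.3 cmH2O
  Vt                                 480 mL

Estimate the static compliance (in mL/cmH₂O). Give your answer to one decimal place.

Cstat = Vt / (Pplat − PEEP) = 480 / (21.3 − 8) = 480 / 13.3 = 36.09 mL/cmH2O.

36.1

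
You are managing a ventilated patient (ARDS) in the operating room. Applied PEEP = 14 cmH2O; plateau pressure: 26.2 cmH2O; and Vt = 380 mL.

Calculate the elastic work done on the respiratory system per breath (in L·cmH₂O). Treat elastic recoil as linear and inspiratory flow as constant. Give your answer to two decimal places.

2.32

Elastic work ≈ ½ × (Pplat − PEEP) × Vt = 0.5 × (26.2 − 14) × 0.380 L = 0.5 × 12.2 × 0.380 = 2.318 L·cmH2O.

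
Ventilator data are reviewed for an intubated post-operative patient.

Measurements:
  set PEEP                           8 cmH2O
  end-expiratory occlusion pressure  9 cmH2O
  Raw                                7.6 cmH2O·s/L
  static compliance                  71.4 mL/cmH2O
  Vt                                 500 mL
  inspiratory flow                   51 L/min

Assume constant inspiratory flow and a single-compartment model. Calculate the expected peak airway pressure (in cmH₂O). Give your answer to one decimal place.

22.5

Flow: 51 L/min ÷ 60 = 0.85 L/s.
Total PEEP = 9 cmH2O (set 8 + intrinsic 1); this is the baseline alveolar pressure.
Equation of motion (constant flow): PIP = Vt/C + R·V̇ + PEEP.
PIP = 500/71.4 + 7.6×0.85 + 9 = 7.003 + 6.46 + 9 = 22.463 cmH2O.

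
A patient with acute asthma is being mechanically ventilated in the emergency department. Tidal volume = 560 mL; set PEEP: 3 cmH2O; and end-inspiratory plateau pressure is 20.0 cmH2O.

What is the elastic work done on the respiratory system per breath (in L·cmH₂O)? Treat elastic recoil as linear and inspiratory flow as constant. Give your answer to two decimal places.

Elastic work ≈ ½ × (Pplat − PEEP) × Vt = 0.5 × (20.0 − 3) × 0.560 L = 0.5 × 17.0 × 0.560 = 4.76 L·cmH2O.

4.76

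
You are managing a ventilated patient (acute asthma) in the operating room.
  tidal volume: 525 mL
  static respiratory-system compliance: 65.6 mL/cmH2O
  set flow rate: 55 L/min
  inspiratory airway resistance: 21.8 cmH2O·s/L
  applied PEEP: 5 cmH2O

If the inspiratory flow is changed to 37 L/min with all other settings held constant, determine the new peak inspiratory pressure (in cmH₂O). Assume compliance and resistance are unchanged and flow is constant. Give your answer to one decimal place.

26.4

Flow: 55 L/min ÷ 60 = 0.9167 L/s.
New flow: 37 L/min ÷ 60 = 0.6167 L/s.
PIP = Vt/C + R·V̇ + PEEP (constant-flow equation of motion).
Only the resistive term changes: ΔPIP = R × ΔV̇ = 21.8 × (0.6167 − 0.9167) = 21.8 × -0.3 = -6.54 cmH2O.
Original PIP = 525/65.6 + 21.8×0.9167 + 5 = 32.987 cmH2O; new PIP = 32.987 + (-6.54) = 26.447 cmH2O.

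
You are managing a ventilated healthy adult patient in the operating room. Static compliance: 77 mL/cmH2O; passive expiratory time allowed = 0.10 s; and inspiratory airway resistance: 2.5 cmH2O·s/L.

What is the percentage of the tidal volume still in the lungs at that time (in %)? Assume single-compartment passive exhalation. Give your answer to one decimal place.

59.5

τ = R × C = 2.5 × 77 mL/cmH2O = 2.5 × 0.077 L/cmH2O = 0.1925 s.
Passive exhalation: V(t)/V₀ = e^(−t/τ) = e^(−0.10/0.1925) = 0.5948.
Fraction remaining = 0.5948 → 59.48%.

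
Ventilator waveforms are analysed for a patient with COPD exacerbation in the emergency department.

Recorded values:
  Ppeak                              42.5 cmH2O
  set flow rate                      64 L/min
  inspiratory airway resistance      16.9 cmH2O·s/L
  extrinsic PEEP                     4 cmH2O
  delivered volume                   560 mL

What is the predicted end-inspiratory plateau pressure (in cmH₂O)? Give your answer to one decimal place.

Flow: 64 L/min ÷ 60 = 1.0667 L/s.
Pplat = PIP − Raw × flow = 42.5 − 16.9 × 1.0667 = 42.5 − 18.027 = 24.473 cmH2O.

24.5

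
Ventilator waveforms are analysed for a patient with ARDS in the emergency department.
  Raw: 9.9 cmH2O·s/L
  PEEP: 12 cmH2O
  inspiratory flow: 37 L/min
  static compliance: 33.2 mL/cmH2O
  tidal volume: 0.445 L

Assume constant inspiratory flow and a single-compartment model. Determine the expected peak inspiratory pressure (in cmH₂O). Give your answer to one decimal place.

Flow: 37 L/min ÷ 60 = 0.6167 L/s.
Equation of motion (constant flow): PIP = Vt/C + R·V̇ + PEEP.
PIP = 445/33.2 + 9.9×0.6167 + 12 = 13.404 + 6.105 + 12 = 31.509 cmH2O.

31.5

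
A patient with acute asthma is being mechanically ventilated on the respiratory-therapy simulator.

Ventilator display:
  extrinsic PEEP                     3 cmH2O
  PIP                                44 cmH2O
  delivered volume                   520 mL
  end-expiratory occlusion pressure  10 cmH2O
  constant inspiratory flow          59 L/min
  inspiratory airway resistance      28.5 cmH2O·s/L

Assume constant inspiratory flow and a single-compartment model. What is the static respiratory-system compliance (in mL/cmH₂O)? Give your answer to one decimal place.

Flow: 59 L/min ÷ 60 = 0.9833 L/s.
Total PEEP = 10 cmH2O (set 3 + intrinsic 7); this is the baseline alveolar pressure.
Equation of motion (constant flow): PIP = Vt/C + R·V̇ + PEEP.
Vt/C = PIP − R·V̇ − PEEP = 44 − 28.5×0.9833 − 10 = 44 − 28.024 − 10 = 5.976 cmH2O.
C = Vt / 5.976 = 520 / 5.976 = 87.015 mL/cmH2O.

87.0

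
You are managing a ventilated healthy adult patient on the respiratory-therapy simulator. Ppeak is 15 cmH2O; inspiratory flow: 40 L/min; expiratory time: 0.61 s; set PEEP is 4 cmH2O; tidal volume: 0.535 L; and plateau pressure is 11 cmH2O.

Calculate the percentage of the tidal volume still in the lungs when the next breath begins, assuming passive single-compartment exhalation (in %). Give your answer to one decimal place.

26.4

Flow: 40 L/min ÷ 60 = 0.6667 L/s.
R = (PIP − Pplat)/V̇ = (15 − 11) / 0.6667 = 4.0/0.6667 = 6.0 cmH2O·s/L.
C = Vt/(Pplat − PEEP) = 535.0 / (11 − 4) = 535.0/7.0 = 76.429 mL/cmH2O.
τ = R × C = 6.0 × 0.07643 L/cmH2O = 0.4586 s.
Fraction remaining at end-expiration = e^(−Te/τ) = e^(−0.61/0.4586) = 0.2644 → 26.44%.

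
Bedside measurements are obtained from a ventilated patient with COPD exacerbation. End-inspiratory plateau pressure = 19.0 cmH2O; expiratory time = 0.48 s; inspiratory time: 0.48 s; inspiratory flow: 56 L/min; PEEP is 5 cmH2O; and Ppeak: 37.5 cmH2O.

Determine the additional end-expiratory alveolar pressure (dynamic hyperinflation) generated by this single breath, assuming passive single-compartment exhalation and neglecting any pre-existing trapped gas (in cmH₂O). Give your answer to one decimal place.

Flow: 56 L/min ÷ 60 = 0.9333 L/s.
Vt = flow × Ti = 0.9333 L/s × 0.48 s × 1000 mL/L = 447.98 mL.
R = (PIP − Pplat)/V̇ = (37.5 − 19.0) / 0.9333 = 18.5/0.9333 = 19.822 cmH2O·s/L.
C = Vt/(Pplat − PEEP) = 447.98 / (19.0 − 5) = 447.98/14.0 = 31.999 mL/cmH2O.
τ = R × C = 19.822 × 0.032 L/cmH2O = 0.6343 s.
Fraction remaining = e^(−Te/τ) = e^(−0.48/0.6343) = 0.4692; trapped volume = 447.98 × 0.4692 = 210.19 mL.
Additional alveolar pressure from trapping ≈ V_trapped / C = 210.19 / 31.999 = 6.569 cmH2O.

6.6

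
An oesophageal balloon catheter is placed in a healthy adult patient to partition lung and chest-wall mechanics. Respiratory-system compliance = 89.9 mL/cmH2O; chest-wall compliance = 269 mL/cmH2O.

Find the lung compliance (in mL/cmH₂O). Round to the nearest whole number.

135

1/CL = 1/Crs − 1/Ccw.
1/CL = 1/89.9 − 1/269 = 0.007406.
CL = 135.03 mL/cmH2O.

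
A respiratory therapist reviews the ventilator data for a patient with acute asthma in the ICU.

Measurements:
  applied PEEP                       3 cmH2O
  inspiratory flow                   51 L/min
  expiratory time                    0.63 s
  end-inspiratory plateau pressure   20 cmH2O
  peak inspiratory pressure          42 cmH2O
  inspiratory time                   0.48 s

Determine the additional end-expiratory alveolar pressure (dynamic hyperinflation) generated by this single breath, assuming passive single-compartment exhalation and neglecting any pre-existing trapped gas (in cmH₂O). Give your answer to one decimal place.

6.2

Flow: 51 L/min ÷ 60 = 0.85 L/s.
Vt = flow × Ti = 0.85 L/s × 0.48 s × 1000 mL/L = 408.0 mL.
R = (PIP − Pplat)/V̇ = (42 − 20) / 0.85 = 22.0/0.85 = 25.882 cmH2O·s/L.
C = Vt/(Pplat − PEEP) = 408.0 / (20 − 3) = 408.0/17.0 = 24.0 mL/cmH2O.
τ = R × C = 25.882 × 0.024 L/cmH2O = 0.6212 s.
Fraction remaining = e^(−Te/τ) = e^(−0.63/0.6212) = 0.3627; trapped volume = 408.0 × 0.3627 = 147.98 mL.
Additional alveolar pressure from trapping ≈ V_trapped / C = 147.98 / 24.0 = 6.166 cmH2O.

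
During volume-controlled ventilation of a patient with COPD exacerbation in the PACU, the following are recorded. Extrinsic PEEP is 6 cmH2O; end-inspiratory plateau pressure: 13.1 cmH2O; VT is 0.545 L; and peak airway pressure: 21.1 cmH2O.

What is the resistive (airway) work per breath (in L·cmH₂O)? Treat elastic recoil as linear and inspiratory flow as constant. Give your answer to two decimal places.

With constant inspiratory flow the resistive pressure is constant at PIP − Pplat = 21.1 − 13.1 = 8.0 cmH2O, so resistive work = 8.0 × 0.545 = 4.36 L·cmH2O.

4.36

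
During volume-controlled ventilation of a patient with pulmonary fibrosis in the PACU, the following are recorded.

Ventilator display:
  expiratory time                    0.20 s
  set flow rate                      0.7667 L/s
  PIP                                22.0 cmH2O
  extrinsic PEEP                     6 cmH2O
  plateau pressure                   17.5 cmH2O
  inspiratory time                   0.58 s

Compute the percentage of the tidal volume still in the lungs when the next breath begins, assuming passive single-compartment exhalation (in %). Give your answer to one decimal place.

Vt = flow × Ti = 0.7667 L/s × 0.58 s × 1000 mL/L = 444.69 mL.
R = (PIP − Pplat)/V̇ = (22.0 − 17.5) / 0.7667 = 4.5/0.7667 = 5.869 cmH2O·s/L.
C = Vt/(Pplat − PEEP) = 444.69 / (17.5 − 6) = 444.69/11.5 = 38.669 mL/cmH2O.
τ = R × C = 5.869 × 0.03867 L/cmH2O = 0.227 s.
Fraction remaining at end-expiration = e^(−Te/τ) = e^(−0.20/0.227) = 0.4143 → 41.43%.

41.4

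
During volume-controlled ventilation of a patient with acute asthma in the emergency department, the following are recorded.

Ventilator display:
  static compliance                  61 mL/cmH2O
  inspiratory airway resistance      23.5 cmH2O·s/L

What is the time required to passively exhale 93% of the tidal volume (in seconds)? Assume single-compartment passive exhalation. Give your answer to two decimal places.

3.81

τ = R × C = 23.5 × 61 mL/cmH2O = 23.5 × 0.061 L/cmH2O = 1.434 s.
Exhaled fraction f = 1 − e^(−t/τ) → t = −τ·ln(1 − f) = −1.434·ln(0.07) = 3.813 s.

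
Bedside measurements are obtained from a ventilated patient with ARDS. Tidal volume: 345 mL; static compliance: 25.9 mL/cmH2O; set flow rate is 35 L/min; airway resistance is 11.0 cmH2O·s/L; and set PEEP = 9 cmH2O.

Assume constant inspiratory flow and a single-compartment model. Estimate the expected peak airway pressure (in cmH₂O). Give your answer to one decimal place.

28.7

Flow: 35 L/min ÷ 60 = 0.5833 L/s.
Equation of motion (constant flow): PIP = Vt/C + R·V̇ + PEEP.
PIP = 345/25.9 + 11.0×0.5833 + 9 = 13.32 + 6.416 + 9 = 28.736 cmH2O.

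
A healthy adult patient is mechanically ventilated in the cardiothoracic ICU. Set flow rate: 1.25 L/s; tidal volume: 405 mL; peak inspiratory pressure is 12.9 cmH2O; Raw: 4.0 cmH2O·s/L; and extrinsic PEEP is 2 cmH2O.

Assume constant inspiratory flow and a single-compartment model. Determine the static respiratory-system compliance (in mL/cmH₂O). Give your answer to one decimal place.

68.6

Equation of motion (constant flow): PIP = Vt/C + R·V̇ + PEEP.
Vt/C = PIP − R·V̇ − PEEP = 12.9 − 4.0×1.25 − 2 = 12.9 − 5.0 − 2 = 5.9 cmH2O.
C = Vt / 5.9 = 405 / 5.9 = 68.644 mL/cmH2O.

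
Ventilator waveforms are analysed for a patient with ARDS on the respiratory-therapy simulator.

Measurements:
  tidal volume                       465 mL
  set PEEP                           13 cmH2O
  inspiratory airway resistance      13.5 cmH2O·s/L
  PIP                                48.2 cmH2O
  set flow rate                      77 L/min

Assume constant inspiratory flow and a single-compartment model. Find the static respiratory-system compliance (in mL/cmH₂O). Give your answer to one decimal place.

26.0

Flow: 77 L/min ÷ 60 = 1.2833 L/s.
Equation of motion (constant flow): PIP = Vt/C + R·V̇ + PEEP.
Vt/C = PIP − R·V̇ − PEEP = 48.2 − 13.5×1.2833 − 13 = 48.2 − 17.325 − 13 = 17.875 cmH2O.
C = Vt / 17.875 = 465 / 17.875 = 26.014 mL/cmH2O.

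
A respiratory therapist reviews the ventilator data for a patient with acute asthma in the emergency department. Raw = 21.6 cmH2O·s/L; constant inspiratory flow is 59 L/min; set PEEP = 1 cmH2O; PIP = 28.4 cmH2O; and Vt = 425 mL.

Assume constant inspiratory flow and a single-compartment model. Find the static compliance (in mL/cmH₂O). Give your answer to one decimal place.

69.0

Flow: 59 L/min ÷ 60 = 0.9833 L/s.
Equation of motion (constant flow): PIP = Vt/C + R·V̇ + PEEP.
Vt/C = PIP − R·V̇ − PEEP = 28.4 − 21.6×0.9833 − 1 = 28.4 − 21.239 − 1 = 6.161 cmH2O.
C = Vt / 6.161 = 425 / 6.161 = 68.982 mL/cmH2O.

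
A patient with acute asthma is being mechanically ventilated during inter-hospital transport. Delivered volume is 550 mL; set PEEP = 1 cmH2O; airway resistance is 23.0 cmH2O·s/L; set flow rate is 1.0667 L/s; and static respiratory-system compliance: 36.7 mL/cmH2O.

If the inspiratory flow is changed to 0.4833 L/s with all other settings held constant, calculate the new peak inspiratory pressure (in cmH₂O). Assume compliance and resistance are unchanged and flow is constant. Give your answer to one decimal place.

27.1

PIP = Vt/C + R·V̇ + PEEP (constant-flow equation of motion).
Only the resistive term changes: ΔPIP = R × ΔV̇ = 23.0 × (0.4833 − 1.0667) = 23.0 × -0.5834 = -13.418 cmH2O.
Original PIP = 550/36.7 + 23.0×1.0667 + 1 = 40.52 cmH2O; new PIP = 40.52 + (-13.418) = 27.102 cmH2O.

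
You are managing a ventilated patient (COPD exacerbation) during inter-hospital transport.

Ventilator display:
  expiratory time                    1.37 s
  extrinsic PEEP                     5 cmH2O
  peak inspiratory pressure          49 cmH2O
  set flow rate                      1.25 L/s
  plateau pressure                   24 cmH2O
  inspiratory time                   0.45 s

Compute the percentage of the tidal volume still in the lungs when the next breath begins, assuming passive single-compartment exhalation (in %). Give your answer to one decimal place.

9.9

Vt = flow × Ti = 1.25 L/s × 0.45 s × 1000 mL/L = 562.5 mL.
R = (PIP − Pplat)/V̇ = (49 − 24) / 1.25 = 25.0/1.25 = 20.0 cmH2O·s/L.
C = Vt/(Pplat − PEEP) = 562.5 / (24 − 5) = 562.5/19.0 = 29.605 mL/cmH2O.
τ = R × C = 20.0 × 0.02961 L/cmH2O = 0.5922 s.
Fraction remaining at end-expiration = e^(−Te/τ) = e^(−1.37/0.5922) = 0.09892 → 9.892%.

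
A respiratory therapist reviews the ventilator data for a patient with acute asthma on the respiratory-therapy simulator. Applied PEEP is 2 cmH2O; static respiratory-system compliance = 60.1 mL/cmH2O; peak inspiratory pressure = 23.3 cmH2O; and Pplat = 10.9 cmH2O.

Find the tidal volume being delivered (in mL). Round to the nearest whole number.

535

Vt = Cstat × (Pplat − PEEP) = 60.1 × (10.9 − 2) = 60.1 × 8.9 = 534.89 mL.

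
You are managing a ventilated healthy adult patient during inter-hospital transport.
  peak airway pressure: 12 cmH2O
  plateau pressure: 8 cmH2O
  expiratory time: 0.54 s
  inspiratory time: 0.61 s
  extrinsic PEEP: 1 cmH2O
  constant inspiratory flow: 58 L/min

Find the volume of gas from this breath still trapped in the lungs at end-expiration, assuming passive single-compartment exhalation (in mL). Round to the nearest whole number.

Flow: 58 L/min ÷ 60 = 0.9667 L/s.
Vt = flow × Ti = 0.9667 L/s × 0.61 s × 1000 mL/L = 589.69 mL.
R = (PIP − Pplat)/V̇ = (12 − 8) / 0.9667 = 4.0/0.9667 = 4.138 cmH2O·s/L.
C = Vt/(Pplat − PEEP) = 589.69 / (8 − 1) = 589.69/7.0 = 84.241 mL/cmH2O.
τ = R × C = 4.138 × 0.08424 L/cmH2O = 0.3486 s.
Fraction remaining = e^(−Te/τ) = e^(−0.54/0.3486) = 0.2124.
Trapped volume = 589.69 × 0.2124 = 125.25 mL.

125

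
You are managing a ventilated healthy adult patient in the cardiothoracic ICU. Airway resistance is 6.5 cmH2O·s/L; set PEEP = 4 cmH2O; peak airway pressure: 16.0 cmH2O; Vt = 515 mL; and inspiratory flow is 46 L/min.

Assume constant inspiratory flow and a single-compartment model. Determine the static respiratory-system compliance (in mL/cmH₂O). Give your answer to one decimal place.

73.4

Flow: 46 L/min ÷ 60 = 0.7667 L/s.
Equation of motion (constant flow): PIP = Vt/C + R·V̇ + PEEP.
Vt/C = PIP − R·V̇ − PEEP = 16.0 − 6.5×0.7667 − 4 = 16.0 − 4.984 − 4 = 7.016 cmH2O.
C = Vt / 7.016 = 515 / 7.016 = 73.404 mL/cmH2O.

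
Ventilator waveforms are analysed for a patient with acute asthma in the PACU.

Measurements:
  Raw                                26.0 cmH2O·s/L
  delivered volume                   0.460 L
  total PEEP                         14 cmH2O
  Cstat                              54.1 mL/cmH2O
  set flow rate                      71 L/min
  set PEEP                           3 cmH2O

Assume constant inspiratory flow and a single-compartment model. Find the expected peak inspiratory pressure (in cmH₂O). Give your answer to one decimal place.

Flow: 71 L/min ÷ 60 = 1.1833 L/s.
Total PEEP = 14 cmH2O (set 3 + intrinsic 11); this is the baseline alveolar pressure.
Equation of motion (constant flow): PIP = Vt/C + R·V̇ + PEEP.
PIP = 460/54.1 + 26.0×1.1833 + 14 = 8.503 + 30.766 + 14 = 53.269 cmH2O.

53.3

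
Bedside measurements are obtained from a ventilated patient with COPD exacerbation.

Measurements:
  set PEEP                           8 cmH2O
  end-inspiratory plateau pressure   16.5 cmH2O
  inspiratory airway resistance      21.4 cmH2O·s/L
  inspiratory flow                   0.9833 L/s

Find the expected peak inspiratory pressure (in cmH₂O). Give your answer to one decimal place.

37.5

PIP = Pplat + Raw × flow = 16.5 + 21.4 × 0.9833 = 16.5 + 21.043 = 37.543 cmH2O.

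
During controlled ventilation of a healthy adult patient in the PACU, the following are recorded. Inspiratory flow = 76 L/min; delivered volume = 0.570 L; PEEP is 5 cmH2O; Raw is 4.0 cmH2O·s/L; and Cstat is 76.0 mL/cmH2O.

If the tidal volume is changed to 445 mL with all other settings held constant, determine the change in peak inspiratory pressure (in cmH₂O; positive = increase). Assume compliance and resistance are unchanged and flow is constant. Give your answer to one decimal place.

PIP = Vt/C + R·V̇ + PEEP (constant-flow equation of motion).
Only the elastic term changes: ΔPIP = ΔVt / C = (445 − 570) / 76.0 = -1.645 cmH2O.

-1.6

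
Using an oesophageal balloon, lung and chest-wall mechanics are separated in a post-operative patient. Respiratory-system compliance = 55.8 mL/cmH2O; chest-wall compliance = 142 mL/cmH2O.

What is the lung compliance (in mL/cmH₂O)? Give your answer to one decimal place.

91.9

1/CL = 1/Crs − 1/Ccw.
1/CL = 1/55.8 − 1/142 = 0.01088.
CL = 91.912 mL/cmH2O.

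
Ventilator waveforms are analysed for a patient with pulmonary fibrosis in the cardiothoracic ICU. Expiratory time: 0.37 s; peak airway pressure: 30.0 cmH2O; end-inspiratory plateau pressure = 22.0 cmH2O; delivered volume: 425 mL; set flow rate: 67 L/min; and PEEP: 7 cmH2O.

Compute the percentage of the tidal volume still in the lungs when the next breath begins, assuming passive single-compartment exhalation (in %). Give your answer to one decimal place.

Flow: 67 L/min ÷ 60 = 1.1167 L/s.
R = (PIP − Pplat)/V̇ = (30.0 − 22.0) / 1.1167 = 8.0/1.1167 = 7.164 cmH2O·s/L.
C = Vt/(Pplat − PEEP) = 425.0 / (22.0 − 7) = 425.0/15.0 = 28.333 mL/cmH2O.
τ = R × C = 7.164 × 0.02833 L/cmH2O = 0.203 s.
Fraction remaining at end-expiration = e^(−Te/τ) = e^(−0.37/0.203) = 0.1616 → 16.16%.

16.2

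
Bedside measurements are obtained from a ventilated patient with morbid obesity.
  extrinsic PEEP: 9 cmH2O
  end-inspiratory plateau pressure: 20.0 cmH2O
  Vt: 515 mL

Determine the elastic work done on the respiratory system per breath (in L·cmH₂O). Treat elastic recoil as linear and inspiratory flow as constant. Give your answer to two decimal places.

Elastic work ≈ ½ × (Pplat − PEEP) × Vt = 0.5 × (20.0 − 9) × 0.515 L = 0.5 × 11.0 × 0.515 = 2.833 L·cmH2O.

2.83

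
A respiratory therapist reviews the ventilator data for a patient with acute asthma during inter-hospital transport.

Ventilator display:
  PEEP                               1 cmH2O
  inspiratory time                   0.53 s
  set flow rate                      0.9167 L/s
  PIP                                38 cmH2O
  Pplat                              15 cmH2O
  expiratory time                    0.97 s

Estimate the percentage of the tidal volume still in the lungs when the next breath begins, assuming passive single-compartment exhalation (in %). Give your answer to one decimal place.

32.8

Vt = flow × Ti = 0.9167 L/s × 0.53 s × 1000 mL/L = 485.85 mL.
R = (PIP − Pplat)/V̇ = (38 − 15) / 0.9167 = 23.0/0.9167 = 25.09 cmH2O·s/L.
C = Vt/(Pplat − PEEP) = 485.85 / (15 − 1) = 485.85/14.0 = 34.704 mL/cmH2O.
τ = R × C = 25.09 × 0.0347 L/cmH2O = 0.8706 s.
Fraction remaining at end-expiration = e^(−Te/τ) = e^(−0.97/0.8706) = 0.3282 → 32.82%.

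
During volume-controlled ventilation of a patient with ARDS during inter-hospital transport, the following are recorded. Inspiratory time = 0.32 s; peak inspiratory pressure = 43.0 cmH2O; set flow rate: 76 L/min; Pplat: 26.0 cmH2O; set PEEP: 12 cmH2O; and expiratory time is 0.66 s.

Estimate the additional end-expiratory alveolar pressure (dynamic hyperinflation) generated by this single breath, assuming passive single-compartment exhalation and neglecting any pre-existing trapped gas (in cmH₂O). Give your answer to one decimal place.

Flow: 76 L/min ÷ 60 = 1.2667 L/s.
Vt = flow × Ti = 1.2667 L/s × 0.32 s × 1000 mL/L = 405.34 mL.
R = (PIP − Pplat)/V̇ = (43.0 − 26.0) / 1.2667 = 17.0/1.2667 = 13.421 cmH2O·s/L.
C = Vt/(Pplat − PEEP) = 405.34 / (26.0 − 12) = 405.34/14.0 = 28.953 mL/cmH2O.
τ = R × C = 13.421 × 0.02895 L/cmH2O = 0.3885 s.
Fraction remaining = e^(−Te/τ) = e^(−0.66/0.3885) = 0.1829; trapped volume = 405.34 × 0.1829 = 74.137 mL.
Additional alveolar pressure from trapping ≈ V_trapped / C = 74.137 / 28.953 = 2.561 cmH2O.

2.6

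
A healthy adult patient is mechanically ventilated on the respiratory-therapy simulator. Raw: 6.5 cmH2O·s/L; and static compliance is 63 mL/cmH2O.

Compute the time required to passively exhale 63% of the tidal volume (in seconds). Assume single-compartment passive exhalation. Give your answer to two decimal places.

0.41

τ = R × C = 6.5 × 63 mL/cmH2O = 6.5 × 0.063 L/cmH2O = 0.4095 s.
Exhaled fraction f = 1 − e^(−t/τ) → t = −τ·ln(1 − f) = −0.4095·ln(0.37) = 0.4071 s.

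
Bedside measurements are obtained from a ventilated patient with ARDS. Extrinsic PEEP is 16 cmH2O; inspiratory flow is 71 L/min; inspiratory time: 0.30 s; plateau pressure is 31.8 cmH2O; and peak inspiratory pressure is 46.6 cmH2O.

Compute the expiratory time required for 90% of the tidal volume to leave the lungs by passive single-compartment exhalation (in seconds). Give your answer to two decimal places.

Flow: 71 L/min ÷ 60 = 1.1833 L/s.
Vt = flow × Ti = 1.1833 L/s × 0.30 s × 1000 mL/L = 354.99 mL.
R = (PIP − Pplat)/V̇ = (46.6 − 31.8) / 1.1833 = 14.8/1.1833 = 12.507 cmH2O·s/L.
C = Vt/(Pplat − PEEP) = 354.99 / (31.8 − 16) = 354.99/15.8 = 22.468 mL/cmH2O.
τ = R × C = 12.507 × 0.02247 L/cmH2O = 0.281 s.
t = −τ·ln(1 − 0.90) = −0.281·ln(0.1) = 0.647 s.

0.65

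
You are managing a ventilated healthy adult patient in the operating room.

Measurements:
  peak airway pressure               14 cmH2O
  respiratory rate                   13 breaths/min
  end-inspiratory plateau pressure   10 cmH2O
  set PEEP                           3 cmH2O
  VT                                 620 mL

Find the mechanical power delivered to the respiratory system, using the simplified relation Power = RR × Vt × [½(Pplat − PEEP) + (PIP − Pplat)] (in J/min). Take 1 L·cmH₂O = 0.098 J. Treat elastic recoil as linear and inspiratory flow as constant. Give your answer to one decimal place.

5.9

Per-breath work = Vt × [½(Pplat−PEEP) + (PIP−Pplat)] = 0.620 × [0.5×7.0 + 4.0] = 0.620 × 7.5 = 4.65 L·cmH2O.
Power = 13 × 4.65 = 60.45 L·cmH2O/min.
× 0.098 J/(L·cmH2O) → 5.924 J/min.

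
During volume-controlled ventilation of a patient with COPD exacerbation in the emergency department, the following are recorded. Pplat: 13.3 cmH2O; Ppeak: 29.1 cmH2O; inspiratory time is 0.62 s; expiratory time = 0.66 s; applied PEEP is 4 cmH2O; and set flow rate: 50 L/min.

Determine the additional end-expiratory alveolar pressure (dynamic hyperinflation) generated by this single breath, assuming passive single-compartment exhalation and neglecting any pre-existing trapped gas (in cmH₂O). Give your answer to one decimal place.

5.0

Flow: 50 L/min ÷ 60 = 0.8333 L/s.
Vt = flow × Ti = 0.8333 L/s × 0.62 s × 1000 mL/L = 516.65 mL.
R = (PIP − Pplat)/V̇ = (29.1 − 13.3) / 0.8333 = 15.8/0.8333 = 18.961 cmH2O·s/L.
C = Vt/(Pplat − PEEP) = 516.65 / (13.3 − 4) = 516.65/9.3 = 55.554 mL/cmH2O.
τ = R × C = 18.961 × 0.05555 L/cmH2O = 1.053 s.
Fraction remaining = e^(−Te/τ) = e^(−0.66/1.053) = 0.5343; trapped volume = 516.65 × 0.5343 = 276.05 mL.
Additional alveolar pressure from trapping ≈ V_trapped / C = 276.05 / 55.554 = 4.969 cmH2O.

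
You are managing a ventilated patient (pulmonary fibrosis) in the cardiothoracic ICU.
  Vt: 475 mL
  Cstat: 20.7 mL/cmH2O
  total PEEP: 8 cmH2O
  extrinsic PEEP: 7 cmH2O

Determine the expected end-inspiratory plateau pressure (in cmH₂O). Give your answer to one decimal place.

End-expiratory occlusion gives total PEEP = 8 cmH2O (intrinsic PEEP = 8 − 7 = 1). Use total PEEP for the elastic gradient.
Pplat = PEEPtotal + Vt / Cstat = 8 + 475 / 20.7 = 8 + 22.947 = 30.947 cmH2O.

30.9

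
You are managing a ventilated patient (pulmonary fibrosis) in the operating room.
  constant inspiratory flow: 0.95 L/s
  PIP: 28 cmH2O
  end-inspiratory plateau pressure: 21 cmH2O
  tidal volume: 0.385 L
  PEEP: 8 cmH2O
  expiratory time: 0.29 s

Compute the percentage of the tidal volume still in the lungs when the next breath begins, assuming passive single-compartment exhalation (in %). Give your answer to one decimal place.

R = (PIP − Pplat)/V̇ = (28 − 21) / 0.95 = 7.0/0.95 = 7.368 cmH2O·s/L.
C = Vt/(Pplat − PEEP) = 385.0 / (21 − 8) = 385.0/13.0 = 29.615 mL/cmH2O.
τ = R × C = 7.368 × 0.02962 L/cmH2O = 0.2182 s.
Fraction remaining at end-expiration = e^(−Te/τ) = e^(−0.29/0.2182) = 0.2647 → 26.47%.

26.5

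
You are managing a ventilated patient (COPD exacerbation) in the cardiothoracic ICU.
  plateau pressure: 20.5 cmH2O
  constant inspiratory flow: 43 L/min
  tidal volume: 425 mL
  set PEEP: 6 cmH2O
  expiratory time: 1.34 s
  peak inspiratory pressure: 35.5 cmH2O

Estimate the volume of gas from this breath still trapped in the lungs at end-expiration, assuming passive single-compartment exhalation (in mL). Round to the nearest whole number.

48

Flow: 43 L/min ÷ 60 = 0.7167 L/s.
R = (PIP − Pplat)/V̇ = (35.5 − 20.5) / 0.7167 = 15.0/0.7167 = 20.929 cmH2O·s/L.
C = Vt/(Pplat − PEEP) = 425.0 / (20.5 − 6) = 425.0/14.5 = 29.31 mL/cmH2O.
τ = R × C = 20.929 × 0.02931 L/cmH2O = 0.6134 s.
Fraction remaining = e^(−Te/τ) = e^(−1.34/0.6134) = 0.1125.
Trapped volume = 425.0 × 0.1125 = 47.813 mL.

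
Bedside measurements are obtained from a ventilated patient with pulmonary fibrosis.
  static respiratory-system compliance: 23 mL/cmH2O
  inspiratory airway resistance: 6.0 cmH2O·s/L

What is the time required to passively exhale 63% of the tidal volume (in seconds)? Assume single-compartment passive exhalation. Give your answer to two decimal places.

0.14

τ = R × C = 6.0 × 23 mL/cmH2O = 6.0 × 0.023 L/cmH2O = 0.138 s.
Exhaled fraction f = 1 − e^(−t/τ) → t = −τ·ln(1 − f) = −0.138·ln(0.37) = 0.1372 s.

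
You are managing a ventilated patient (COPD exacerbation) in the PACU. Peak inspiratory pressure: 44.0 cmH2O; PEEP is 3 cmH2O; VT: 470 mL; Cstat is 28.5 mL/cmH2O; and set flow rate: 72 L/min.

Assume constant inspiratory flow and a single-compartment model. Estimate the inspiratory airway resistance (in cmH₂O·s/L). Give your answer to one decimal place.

20.4

Flow: 72 L/min ÷ 60 = 1.2 L/s.
Equation of motion (constant flow): PIP = Vt/C + R·V̇ + PEEP.
R·V̇ = PIP − Vt/C − PEEP = 44.0 − 470/28.5 − 3 = 44.0 − 16.491 − 3 = 24.509 cmH2O.
R = 24.509 / 1.2 = 20.424 cmH2O·s/L.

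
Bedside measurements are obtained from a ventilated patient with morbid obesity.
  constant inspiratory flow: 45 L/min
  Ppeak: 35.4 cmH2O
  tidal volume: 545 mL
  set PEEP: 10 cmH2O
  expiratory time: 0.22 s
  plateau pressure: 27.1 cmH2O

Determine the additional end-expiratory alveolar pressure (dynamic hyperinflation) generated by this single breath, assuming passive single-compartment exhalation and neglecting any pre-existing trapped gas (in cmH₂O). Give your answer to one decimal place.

Flow: 45 L/min ÷ 60 = 0.75 L/s.
R = (PIP − Pplat)/V̇ = (35.4 − 27.1) / 0.75 = 8.3/0.75 = 11.067 cmH2O·s/L.
C = Vt/(Pplat − PEEP) = 545.0 / (27.1 − 10) = 545.0/17.1 = 31.871 mL/cmH2O.
τ = R × C = 11.067 × 0.03187 L/cmH2O = 0.3527 s.
Fraction remaining = e^(−Te/τ) = e^(−0.22/0.3527) = 0.5359; trapped volume = 545.0 × 0.5359 = 292.07 mL.
Additional alveolar pressure from trapping ≈ V_trapped / C = 292.07 / 31.871 = 9.164 cmH2O.

9.2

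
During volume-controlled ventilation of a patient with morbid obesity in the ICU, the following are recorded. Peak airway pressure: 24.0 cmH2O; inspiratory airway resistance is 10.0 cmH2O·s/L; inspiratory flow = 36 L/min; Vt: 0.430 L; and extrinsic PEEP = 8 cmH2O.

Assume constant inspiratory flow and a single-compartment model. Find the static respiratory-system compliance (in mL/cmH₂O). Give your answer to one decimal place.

43.0

Flow: 36 L/min ÷ 60 = 0.6 L/s.
Equation of motion (constant flow): PIP = Vt/C + R·V̇ + PEEP.
Vt/C = PIP − R·V̇ − PEEP = 24.0 − 10.0×0.6 − 8 = 24.0 − 6.0 − 8 = 10.0 cmH2O.
C = Vt / 10.0 = 430 / 10.0 = 43.0 mL/cmH2O.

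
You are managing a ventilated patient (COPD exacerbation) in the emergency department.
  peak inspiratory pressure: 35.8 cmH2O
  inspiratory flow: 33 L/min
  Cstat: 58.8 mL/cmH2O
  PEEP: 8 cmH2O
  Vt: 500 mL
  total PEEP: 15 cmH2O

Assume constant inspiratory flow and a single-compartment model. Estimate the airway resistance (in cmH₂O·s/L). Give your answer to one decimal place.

22.4

Flow: 33 L/min ÷ 60 = 0.55 L/s.
Total PEEP = 15 cmH2O (set 8 + intrinsic 7); this is the baseline alveolar pressure.
Equation of motion (constant flow): PIP = Vt/C + R·V̇ + PEEP.
R·V̇ = PIP − Vt/C − PEEP = 35.8 − 500/58.8 − 15 = 35.8 − 8.503 − 15 = 12.297 cmH2O.
R = 12.297 / 0.55 = 22.358 cmH2O·s/L.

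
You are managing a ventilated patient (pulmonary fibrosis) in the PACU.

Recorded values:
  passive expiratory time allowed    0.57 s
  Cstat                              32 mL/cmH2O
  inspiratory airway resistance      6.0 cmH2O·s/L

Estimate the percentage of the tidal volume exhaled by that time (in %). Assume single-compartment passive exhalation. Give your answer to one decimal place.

τ = R × C = 6.0 × 32 mL/cmH2O = 6.0 × 0.032 L/cmH2O = 0.192 s.
Passive exhalation: V(t)/V₀ = e^(−t/τ) = e^(−0.57/0.192) = 0.05137.
Fraction exhaled = 1 − 0.05137 = 0.9486 → 94.86%.

94.9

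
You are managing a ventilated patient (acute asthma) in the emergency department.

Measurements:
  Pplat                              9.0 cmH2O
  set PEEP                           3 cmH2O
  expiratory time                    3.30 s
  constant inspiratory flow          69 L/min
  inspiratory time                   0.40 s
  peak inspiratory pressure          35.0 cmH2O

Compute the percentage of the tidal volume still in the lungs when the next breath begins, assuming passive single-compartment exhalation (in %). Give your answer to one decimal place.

Flow: 69 L/min ÷ 60 = 1.15 L/s.
Vt = flow × Ti = 1.15 L/s × 0.40 s × 1000 mL/L = 460.0 mL.
R = (PIP − Pplat)/V̇ = (35.0 − 9.0) / 1.15 = 26.0/1.15 = 22.609 cmH2O·s/L.
C = Vt/(Pplat − PEEP) = 460.0 / (9.0 − 3) = 460.0/6.0 = 76.667 mL/cmH2O.
τ = R × C = 22.609 × 0.07667 L/cmH2O = 1.733 s.
Fraction remaining at end-expiration = e^(−Te/τ) = e^(−3.30/1.733) = 0.1489 → 14.89%.

14.9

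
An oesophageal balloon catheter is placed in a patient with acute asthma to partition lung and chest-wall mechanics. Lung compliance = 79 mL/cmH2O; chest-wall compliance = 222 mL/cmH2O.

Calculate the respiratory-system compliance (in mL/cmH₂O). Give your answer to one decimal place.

Lung and chest wall are elastances in series: 1/Crs = 1/CL + 1/Ccw.
1/Crs = 1/79 + 1/222 = 0.01716.
Crs = 58.275 mL/cmH2O.

58.3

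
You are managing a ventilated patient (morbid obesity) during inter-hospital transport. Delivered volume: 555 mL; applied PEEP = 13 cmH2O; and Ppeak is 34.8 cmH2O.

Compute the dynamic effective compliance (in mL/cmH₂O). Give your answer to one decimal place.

25.5

Dynamic compliance = Vt / (PIP − PEEP) = 555 / (34.8 − 13) = 555 / 21.8 = 25.459 mL/cmH2O.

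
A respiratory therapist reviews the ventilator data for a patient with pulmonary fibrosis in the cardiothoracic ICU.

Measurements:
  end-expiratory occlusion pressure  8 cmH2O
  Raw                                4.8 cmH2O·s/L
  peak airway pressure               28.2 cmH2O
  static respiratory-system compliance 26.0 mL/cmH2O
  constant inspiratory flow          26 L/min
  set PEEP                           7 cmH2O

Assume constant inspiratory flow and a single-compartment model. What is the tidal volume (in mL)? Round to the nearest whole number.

Flow: 26 L/min ÷ 60 = 0.4333 L/s.
Total PEEP = 8 cmH2O (set 7 + intrinsic 1); this is the baseline alveolar pressure.
Equation of motion (constant flow): PIP = Vt/C + R·V̇ + PEEP.
Vt/C = PIP − R·V̇ − PEEP = 28.2 − 2.08 − 8 = 18.12 cmH2O.
Vt = C × 18.12 = 26.0 × 18.12 = 471.12 mL.

471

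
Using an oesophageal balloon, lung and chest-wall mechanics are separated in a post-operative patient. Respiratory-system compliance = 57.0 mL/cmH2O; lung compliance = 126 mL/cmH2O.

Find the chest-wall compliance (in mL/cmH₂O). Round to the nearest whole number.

1/Ccw = 1/Crs − 1/CL.
1/Ccw = 1/57.0 − 1/126 = 0.009607.
Ccw = 104.09 mL/cmH2O.

104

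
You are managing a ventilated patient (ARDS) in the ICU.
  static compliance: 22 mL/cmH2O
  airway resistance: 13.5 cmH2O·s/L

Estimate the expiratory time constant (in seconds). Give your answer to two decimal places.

0.30

τ = R × C = 13.5 × 22 mL/cmH2O = 13.5 × 0.022 L/cmH2O = 0.297 s.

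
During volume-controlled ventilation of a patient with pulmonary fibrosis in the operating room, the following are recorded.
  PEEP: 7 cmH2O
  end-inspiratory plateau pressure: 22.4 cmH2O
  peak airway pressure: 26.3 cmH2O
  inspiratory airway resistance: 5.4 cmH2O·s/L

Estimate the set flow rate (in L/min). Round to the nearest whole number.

flow = (PIP − Pplat) / Raw = (26.3 − 22.4) / 5.4 = 0.7222 L/s × 60 = 43.332 L/min.

43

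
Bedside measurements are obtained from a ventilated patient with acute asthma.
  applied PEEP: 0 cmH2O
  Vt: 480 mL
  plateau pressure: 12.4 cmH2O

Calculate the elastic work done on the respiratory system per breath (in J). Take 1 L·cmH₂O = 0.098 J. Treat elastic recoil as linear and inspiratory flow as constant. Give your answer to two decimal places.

Elastic work ≈ ½ × (Pplat − PEEP) × Vt = 0.5 × (12.4 − 0) × 0.480 L = 0.5 × 12.4 × 0.480 = 2.976 L·cmH2O.
× 0.098 J/(L·cmH2O) → 0.2916 J.

0.29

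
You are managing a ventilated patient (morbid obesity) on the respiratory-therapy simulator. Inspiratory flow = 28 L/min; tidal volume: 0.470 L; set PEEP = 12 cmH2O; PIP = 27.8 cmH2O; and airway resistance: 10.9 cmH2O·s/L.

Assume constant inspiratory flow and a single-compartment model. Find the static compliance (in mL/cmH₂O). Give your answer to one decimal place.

43.9

Flow: 28 L/min ÷ 60 = 0.4667 L/s.
Equation of motion (constant flow): PIP = Vt/C + R·V̇ + PEEP.
Vt/C = PIP − R·V̇ − PEEP = 27.8 − 10.9×0.4667 − 12 = 27.8 − 5.087 − 12 = 10.713 cmH2O.
C = Vt / 10.713 = 470 / 10.713 = 43.872 mL/cmH2O.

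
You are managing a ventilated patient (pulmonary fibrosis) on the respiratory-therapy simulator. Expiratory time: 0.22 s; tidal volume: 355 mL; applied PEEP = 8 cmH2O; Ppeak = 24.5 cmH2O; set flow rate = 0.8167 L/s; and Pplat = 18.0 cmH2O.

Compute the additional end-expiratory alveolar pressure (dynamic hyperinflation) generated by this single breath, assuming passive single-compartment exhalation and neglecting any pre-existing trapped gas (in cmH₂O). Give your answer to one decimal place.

R = (PIP − Pplat)/V̇ = (24.5 − 18.0) / 0.8167 = 6.5/0.8167 = 7.959 cmH2O·s/L.
C = Vt/(Pplat − PEEP) = 355.0 / (18.0 − 8) = 355.0/10.0 = 35.5 mL/cmH2O.
τ = R × C = 7.959 × 0.0355 L/cmH2O = 0.2825 s.
Fraction remaining = e^(−Te/τ) = e^(−0.22/0.2825) = 0.459; trapped volume = 355.0 × 0.459 = 162.95 mL.
Additional alveolar pressure from trapping ≈ V_trapped / C = 162.95 / 35.5 = 4.59 cmH2O.

4.6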